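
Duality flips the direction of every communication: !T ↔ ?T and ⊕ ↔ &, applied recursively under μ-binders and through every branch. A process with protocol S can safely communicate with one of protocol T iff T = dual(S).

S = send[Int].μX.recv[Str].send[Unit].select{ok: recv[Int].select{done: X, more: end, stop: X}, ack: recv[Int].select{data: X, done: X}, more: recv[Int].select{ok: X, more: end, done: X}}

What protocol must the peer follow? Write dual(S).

recv[Int].μX.send[Str].recv[Unit].offer{ok: send[Int].offer{done: X, more: end, stop: X}, ack: send[Int].offer{data: X, done: X}, more: send[Int].offer{ok: X, more: end, done: X}}

send[Int] ↦ recv[Int]
  μX ↦ μX  (rec unchanged)
    recv[Str] ↦ send[Str]
      send[Unit] ↦ recv[Unit]
        select{ok,ack,more} ↦ offer{ok,ack,more}  (internal→external)
          case ok:
            recv[Int] ↦ send[Int]
              select{done,more,stop} ↦ offer{done,more,stop}  (internal→external)
                case done:
                  X self-dual
                case more:
                  end self-dual
                case stop:
                  X self-dual
          case ack:
            recv[Int] ↦ send[Int]
              select{data,done} ↦ offer{data,done}  (internal→external)
                case data:
                  X self-dual
                case done:
                  X self-dual
          case more:
            recv[Int] ↦ send[Int]
              select{ok,more,done} ↦ offer{ok,more,done}  (internal→external)
                case ok:
                  X self-dual
                case more:
                  end self-dual
                case done:
                  X self-dual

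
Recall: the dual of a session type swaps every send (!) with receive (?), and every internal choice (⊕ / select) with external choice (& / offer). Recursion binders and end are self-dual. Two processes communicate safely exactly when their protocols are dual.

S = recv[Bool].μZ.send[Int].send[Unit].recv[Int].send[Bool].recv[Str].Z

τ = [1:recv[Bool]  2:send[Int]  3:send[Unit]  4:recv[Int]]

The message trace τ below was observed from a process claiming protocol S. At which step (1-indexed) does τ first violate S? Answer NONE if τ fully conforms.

NONE

@1 recv[Bool]  match  now at μZ.…
@2 send[Int]  match  now at send[Unit].recv[Int].send[Bool].recv[Str].μZ.…
@3 send[Unit]  match  now at recv[Int].send[Bool].recv[Str].μZ.…
@4 recv[Int]  match  now at send[Bool].recv[Str].μZ.…
trace exhausted — no violation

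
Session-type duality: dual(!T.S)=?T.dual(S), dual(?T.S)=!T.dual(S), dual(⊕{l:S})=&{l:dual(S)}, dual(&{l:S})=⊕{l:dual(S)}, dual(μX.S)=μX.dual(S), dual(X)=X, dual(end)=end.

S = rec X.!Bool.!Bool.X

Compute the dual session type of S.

rec X = rec X  (μ self-dual)
  !Bool = ?Bool
    !Bool = ?Bool
      dual(X) = X

rec X.?Bool.?Bool.X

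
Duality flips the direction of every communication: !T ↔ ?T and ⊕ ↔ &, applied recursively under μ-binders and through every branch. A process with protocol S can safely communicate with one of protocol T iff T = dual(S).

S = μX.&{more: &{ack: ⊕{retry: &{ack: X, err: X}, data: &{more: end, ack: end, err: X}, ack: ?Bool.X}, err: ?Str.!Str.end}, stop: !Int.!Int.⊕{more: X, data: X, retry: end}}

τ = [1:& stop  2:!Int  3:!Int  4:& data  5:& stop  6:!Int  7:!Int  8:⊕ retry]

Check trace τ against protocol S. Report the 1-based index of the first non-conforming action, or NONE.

step 1: & stop  ok  state: !Int.!Int.⊕{more: μX.…, data: μX.…, retry: end}
step 2: !Int  ok  state: !Int.⊕{more: μX.…, data: μX.…, retry: end}
step 3: !Int  ok  state: ⊕{more: μX.…, data: μX.…, retry: end}
step 4: got & data, protocol expects ⊕ more or ⊕ data or ⊕ retry  ✗

4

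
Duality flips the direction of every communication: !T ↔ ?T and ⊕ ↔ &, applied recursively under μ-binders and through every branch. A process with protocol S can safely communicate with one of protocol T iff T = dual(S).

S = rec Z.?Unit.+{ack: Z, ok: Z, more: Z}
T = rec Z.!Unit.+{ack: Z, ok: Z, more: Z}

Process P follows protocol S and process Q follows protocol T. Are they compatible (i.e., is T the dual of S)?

NO

rec Z | rec Z  match (μ self-dual)
  ?Unit | !Unit  match
    +{ack,ok,more} | +{ack,ok,more}  ✗ choice polarity not flipped — not dual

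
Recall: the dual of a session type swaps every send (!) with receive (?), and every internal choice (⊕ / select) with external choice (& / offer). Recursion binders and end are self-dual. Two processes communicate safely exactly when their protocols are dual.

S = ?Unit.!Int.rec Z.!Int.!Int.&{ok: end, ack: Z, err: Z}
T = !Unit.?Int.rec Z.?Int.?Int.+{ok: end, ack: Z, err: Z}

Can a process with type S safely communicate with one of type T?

YES

?Unit vs !Unit  match
  !Int vs ?Int  match
    rec Z vs rec Z  match (rec unchanged)
      !Int vs ?Int  match
        !Int vs ?Int  match
          &{ok,ack,err} vs +{ok,ack,err}  match label sets agree
            case ok:
              end vs end  match
            case ack:
              Z vs Z  match
            case err:
              Z vs Z  match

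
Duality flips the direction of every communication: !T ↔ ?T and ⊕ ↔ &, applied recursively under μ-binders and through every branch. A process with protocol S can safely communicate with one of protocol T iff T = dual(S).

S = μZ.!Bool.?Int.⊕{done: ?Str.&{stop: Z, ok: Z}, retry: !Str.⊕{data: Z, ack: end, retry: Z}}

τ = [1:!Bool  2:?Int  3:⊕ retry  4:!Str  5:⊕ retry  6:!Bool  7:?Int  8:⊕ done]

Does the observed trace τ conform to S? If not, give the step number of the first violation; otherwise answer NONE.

@1 !Bool  ✓  now at ?Int.⊕{done: ?Str.&{stop: μZ.…, ok: μZ.…}, retry: !Str.⊕{data: μZ.…, ack: end, retry: μZ.…}}
@2 ?Int  ✓  now at ⊕{done: ?Str.&{stop: μZ.…, ok: μZ.…}, retry: !Str.⊕{data: μZ.…, ack: end, retry: μZ.…}}
@3 ⊕ retry  ✓  now at !Str.⊕{data: μZ.…, ack: end, retry: μZ.…}
@4 !Str  ✓  now at ⊕{data: μZ.…, ack: end, retry: μZ.…}
@5 ⊕ retry  ✓  now at μZ.…
@6 !Bool  ✓  now at ?Int.⊕{done: ?Str.&{stop: μZ.…, ok: μZ.…}, retry: !Str.⊕{data: μZ.…, ack: end, retry: μZ.…}}
@7 ?Int  ✓  now at ⊕{done: ?Str.&{stop: μZ.…, ok: μZ.…}, retry: !Str.⊕{data: μZ.…, ack: end, retry: μZ.…}}
@8 ⊕ done  ✓  now at ?Str.&{stop: μZ.…, ok: μZ.…}
trace exhausted — no violation

NONE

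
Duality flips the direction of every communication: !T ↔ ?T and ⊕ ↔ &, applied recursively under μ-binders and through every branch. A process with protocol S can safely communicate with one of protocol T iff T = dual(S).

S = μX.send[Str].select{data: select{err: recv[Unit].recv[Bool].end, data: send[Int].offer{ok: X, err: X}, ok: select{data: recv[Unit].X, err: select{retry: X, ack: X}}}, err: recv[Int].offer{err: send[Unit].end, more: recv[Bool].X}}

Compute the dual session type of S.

μX = μX  (rec unchanged)
  send[Str] = recv[Str]
    select{data,err} = offer{data,err}  (select→offer)
      [data]
        select{err,data,ok} = offer{err,data,ok}  (select→offer)
          [err]
            recv[Unit] = send[Unit]
              recv[Bool] = send[Bool]
                end self-dual
          [data]
            send[Int] = recv[Int]
              offer{ok,err} = select{ok,err}  (&→⊕)
                [ok]
                  X self-dual
                [err]
                  X self-dual
          [ok]
            select{data,err} = offer{data,err}  (select→offer)
              [data]
                recv[Unit] = send[Unit]
                  X self-dual
              [err]
                select{retry,ack} = offer{retry,ack}  (select→offer)
                  [retry]
                    X self-dual
                  [ack]
                    X self-dual
      [err]
        recv[Int] = send[Int]
          offer{err,more} = select{err,more}  (&→⊕)
            [err]
              send[Unit] = recv[Unit]
                end self-dual
            [more]
              recv[Bool] = send[Bool]
                X self-dual

μX.recv[Str].offer{data: offer{err: send[Unit].send[Bool].end, data: recv[Int].select{ok: X, err: X}, ok: offer{data: send[Unit].X, err: offer{retry: X, ack: X}}}, err: send[Int].select{err: recv[Unit].end, more: send[Bool].X}}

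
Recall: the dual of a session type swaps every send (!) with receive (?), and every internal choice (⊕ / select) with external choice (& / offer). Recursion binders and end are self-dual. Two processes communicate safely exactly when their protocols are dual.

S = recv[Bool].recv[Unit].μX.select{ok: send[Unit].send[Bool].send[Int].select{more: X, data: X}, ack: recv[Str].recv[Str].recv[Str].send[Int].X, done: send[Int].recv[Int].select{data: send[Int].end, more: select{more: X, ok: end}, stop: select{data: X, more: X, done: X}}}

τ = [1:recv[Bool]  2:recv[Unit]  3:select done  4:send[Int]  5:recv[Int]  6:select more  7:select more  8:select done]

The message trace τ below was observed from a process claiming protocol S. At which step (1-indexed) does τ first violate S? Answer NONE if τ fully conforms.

NONE

step 1: recv[Bool]  ok  residual = recv[Unit].μX.…
step 2: recv[Unit]  ok  residual = μX.…
step 3: select done  ok  residual = send[Int].recv[Int].select{data: send[Int].end, more: select{more: μX.…, ok: end}, stop: select{data: μX.…, more: μX.…, done: μX.…}}
step 4: send[Int]  ok  residual = recv[Int].select{data: send[Int].end, more: select{more: μX.…, ok: end}, stop: select{data: μX.…, more: μX.…, done: μX.…}}
step 5: recv[Int]  ok  residual = select{data: send[Int].end, more: select{more: μX.…, ok: end}, stop: select{data: μX.…, more: μX.…, done: μX.…}}
step 6: select more  ok  residual = select{more: μX.…, ok: end}
step 7: select more  ok  residual = μX.…
step 8: select done  ok  residual = send[Int].recv[Int].select{data: send[Int].end, more: select{more: μX.…, ok: end}, stop: select{data: μX.…, more: μX.…, done: μX.…}}
trace exhausted — no violation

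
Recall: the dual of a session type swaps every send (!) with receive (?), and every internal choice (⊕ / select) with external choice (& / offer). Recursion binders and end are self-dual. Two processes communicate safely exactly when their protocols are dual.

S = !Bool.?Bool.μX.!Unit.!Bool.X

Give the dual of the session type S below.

?Bool.!Bool.μX.?Unit.?Bool.X

!Bool = ?Bool
  ?Bool = !Bool
    μX = μX  (binder kept)
      !Unit = ?Unit
        !Bool = ?Bool
          X self-dual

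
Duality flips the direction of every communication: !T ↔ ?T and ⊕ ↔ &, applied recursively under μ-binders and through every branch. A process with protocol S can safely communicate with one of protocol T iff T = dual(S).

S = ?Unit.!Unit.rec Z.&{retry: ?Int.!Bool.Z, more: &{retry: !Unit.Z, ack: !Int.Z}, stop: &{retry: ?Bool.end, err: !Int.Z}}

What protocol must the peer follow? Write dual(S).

?Unit = !Unit
  !Unit = ?Unit
    rec Z = rec Z  (rec unchanged)
      &{retry,more,stop} = +{retry,more,stop}  (&→⊕)
        • retry:
          ?Int = !Int
            !Bool = ?Bool
              Z self-dual
        • more:
          &{retry,ack} = +{retry,ack}  (&→⊕)
            • retry:
              !Unit = ?Unit
                Z self-dual
            • ack:
              !Int = ?Int
                Z self-dual
        • stop:
          &{retry,err} = +{retry,err}  (&→⊕)
            • retry:
              ?Bool = !Bool
                end self-dual
            • err:
              !Int = ?Int
                Z self-dual

!Unit.?Unit.rec Z.+{retry: !Int.?Bool.Z, more: +{retry: ?Unit.Z, ack: ?Int.Z}, stop: +{retry: !Bool.end, err: ?Int.Z}}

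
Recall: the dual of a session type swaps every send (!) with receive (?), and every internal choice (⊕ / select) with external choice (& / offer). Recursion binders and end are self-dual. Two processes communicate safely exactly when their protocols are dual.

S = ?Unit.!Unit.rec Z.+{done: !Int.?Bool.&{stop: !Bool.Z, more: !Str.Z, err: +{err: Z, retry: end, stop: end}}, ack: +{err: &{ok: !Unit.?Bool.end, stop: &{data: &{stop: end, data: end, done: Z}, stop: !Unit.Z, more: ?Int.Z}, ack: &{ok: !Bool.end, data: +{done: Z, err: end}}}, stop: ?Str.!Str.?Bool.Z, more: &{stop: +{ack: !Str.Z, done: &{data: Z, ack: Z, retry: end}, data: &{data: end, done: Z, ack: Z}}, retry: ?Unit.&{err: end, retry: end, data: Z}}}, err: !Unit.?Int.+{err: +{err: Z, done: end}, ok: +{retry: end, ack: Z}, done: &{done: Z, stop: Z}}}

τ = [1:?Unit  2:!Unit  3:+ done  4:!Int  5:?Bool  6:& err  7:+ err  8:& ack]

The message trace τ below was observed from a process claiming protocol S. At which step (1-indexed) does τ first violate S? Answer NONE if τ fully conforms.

[1] ?Unit  ✓  now at !Unit.rec Z.…
[2] !Unit  ✓  now at rec Z.…
[3] + done  ✓  now at !Int.?Bool.&{stop: !Bool.rec Z.…, more: !Str.rec Z.…, err: +{err: rec Z.…, retry: end, stop: end}}
[4] !Int  ✓  now at ?Bool.&{stop: !Bool.rec Z.…, more: !Str.rec Z.…, err: +{err: rec Z.…, retry: end, stop: end}}
[5] ?Bool  ✓  now at &{stop: !Bool.rec Z.…, more: !Str.rec Z.…, err: +{err: rec Z.…, retry: end, stop: end}}
[6] & err  ✓  now at +{err: rec Z.…, retry: end, stop: end}
[7] + err  ✓  now at rec Z.…
[8] got & ack, protocol expects + done or + ack or + err  ✗

8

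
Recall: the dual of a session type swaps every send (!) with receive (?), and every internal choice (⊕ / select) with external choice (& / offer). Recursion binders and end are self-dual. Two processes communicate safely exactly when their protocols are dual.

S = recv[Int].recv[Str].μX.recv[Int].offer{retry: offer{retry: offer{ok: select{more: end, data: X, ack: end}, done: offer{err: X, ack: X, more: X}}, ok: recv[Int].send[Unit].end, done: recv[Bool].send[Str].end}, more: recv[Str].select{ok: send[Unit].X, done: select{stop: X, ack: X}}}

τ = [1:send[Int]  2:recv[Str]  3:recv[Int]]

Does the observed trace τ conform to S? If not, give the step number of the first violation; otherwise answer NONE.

1

@1 got send[Int], protocol expects recv[Int]  ✗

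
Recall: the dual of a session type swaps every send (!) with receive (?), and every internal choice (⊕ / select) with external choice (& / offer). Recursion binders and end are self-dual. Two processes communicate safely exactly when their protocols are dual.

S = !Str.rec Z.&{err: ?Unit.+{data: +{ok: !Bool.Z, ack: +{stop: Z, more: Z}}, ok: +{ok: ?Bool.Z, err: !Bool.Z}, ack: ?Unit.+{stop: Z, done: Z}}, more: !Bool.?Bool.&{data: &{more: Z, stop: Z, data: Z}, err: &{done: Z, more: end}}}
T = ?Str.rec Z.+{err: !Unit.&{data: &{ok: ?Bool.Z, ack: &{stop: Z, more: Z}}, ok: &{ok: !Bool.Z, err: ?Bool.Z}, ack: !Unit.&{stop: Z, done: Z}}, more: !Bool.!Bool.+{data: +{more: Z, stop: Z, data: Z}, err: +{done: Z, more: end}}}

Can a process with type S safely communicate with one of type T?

!Str | ?Str  ok
  rec Z | rec Z  ok (binder kept)
    &{err,more} | +{err,more}  ok labels match
      case err:
        ?Unit | !Unit  ok
          +{data,ok,ack} | &{data,ok,ack}  ok labels match
            case data:
              +{ok,ack} | &{ok,ack}  ok labels match
                case ok:
                  !Bool | ?Bool  ok
                    Z | Z  ok
                case ack:
                  +{stop,more} | &{stop,more}  ok labels match
                    case stop:
                      Z | Z  ok
                    case more:
                      Z | Z  ok
            case ok:
              +{ok,err} | &{ok,err}  ok labels match
                case ok:
                  ?Bool | !Bool  ok
                    Z | Z  ok
                case err:
                  !Bool | ?Bool  ok
                    Z | Z  ok
            case ack:
              ?Unit | !Unit  ok
                +{stop,done} | &{stop,done}  ok labels match
                  case stop:
                    Z | Z  ok
                  case done:
                    Z | Z  ok
      case more:
        !Bool | !Bool  ✗ same direction on both sides — not dual

NO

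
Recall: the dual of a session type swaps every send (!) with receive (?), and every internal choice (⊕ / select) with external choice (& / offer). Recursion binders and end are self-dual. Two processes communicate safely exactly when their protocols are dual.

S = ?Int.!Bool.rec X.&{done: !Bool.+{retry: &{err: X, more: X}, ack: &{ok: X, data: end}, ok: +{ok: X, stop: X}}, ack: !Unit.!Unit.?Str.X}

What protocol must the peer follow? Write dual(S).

!Int.?Bool.rec X.+{done: ?Bool.&{retry: +{err: X, more: X}, ack: +{ok: X, data: end}, ok: &{ok: X, stop: X}}, ack: ?Unit.?Unit.!Str.X}

?Int → !Int
  !Bool → ?Bool
    rec X → rec X  (rec unchanged)
      &{done,ack} → +{done,ack}  (external→internal)
        [done]
          !Bool → ?Bool
            +{retry,ack,ok} → &{retry,ack,ok}  (internal→external)
              [retry]
                &{err,more} → +{err,more}  (external→internal)
                  [err]
                    X self-dual
                  [more]
                    X self-dual
              [ack]
                &{ok,data} → +{ok,data}  (external→internal)
                  [ok]
                    X self-dual
                  [data]
                    end self-dual
              [ok]
                +{ok,stop} → &{ok,stop}  (internal→external)
                  [ok]
                    X self-dual
                  [stop]
                    X self-dual
        [ack]
          !Unit → ?Unit
            !Unit → ?Unit
              ?Str → !Str
                X self-dual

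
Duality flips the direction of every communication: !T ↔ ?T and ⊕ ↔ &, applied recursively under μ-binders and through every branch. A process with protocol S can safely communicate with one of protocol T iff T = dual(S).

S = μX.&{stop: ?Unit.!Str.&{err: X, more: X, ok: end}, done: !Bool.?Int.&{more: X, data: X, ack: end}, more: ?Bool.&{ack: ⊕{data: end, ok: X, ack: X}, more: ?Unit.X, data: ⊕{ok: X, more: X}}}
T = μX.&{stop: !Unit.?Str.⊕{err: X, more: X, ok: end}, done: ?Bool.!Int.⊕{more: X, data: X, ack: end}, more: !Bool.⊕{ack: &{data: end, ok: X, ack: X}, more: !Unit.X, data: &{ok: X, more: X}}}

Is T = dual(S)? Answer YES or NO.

μX | μX  ok (μ self-dual)
  &{stop,done,more} | &{stop,done,more}  ✗ choice polarity not flipped — not dual

NO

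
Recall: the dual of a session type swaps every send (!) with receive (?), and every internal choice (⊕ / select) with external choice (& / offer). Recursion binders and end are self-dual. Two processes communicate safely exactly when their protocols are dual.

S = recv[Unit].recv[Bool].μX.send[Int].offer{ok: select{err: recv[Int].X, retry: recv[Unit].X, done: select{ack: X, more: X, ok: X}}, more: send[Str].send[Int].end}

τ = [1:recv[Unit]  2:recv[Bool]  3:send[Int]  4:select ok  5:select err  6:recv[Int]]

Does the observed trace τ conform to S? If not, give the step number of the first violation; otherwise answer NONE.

@1 recv[Unit]  match  state: recv[Bool].μX.…
@2 recv[Bool]  match  state: μX.…
@3 send[Int]  match  state: offer{ok: select{err: recv[Int].μX.…, retry: recv[Unit].μX.…, done: select{ack: μX.…, more: μX.…, ok: μX.…}}, more: send[Str].send[Int].end}
@4 got select ok, protocol expects offer ok or offer more  ✗

4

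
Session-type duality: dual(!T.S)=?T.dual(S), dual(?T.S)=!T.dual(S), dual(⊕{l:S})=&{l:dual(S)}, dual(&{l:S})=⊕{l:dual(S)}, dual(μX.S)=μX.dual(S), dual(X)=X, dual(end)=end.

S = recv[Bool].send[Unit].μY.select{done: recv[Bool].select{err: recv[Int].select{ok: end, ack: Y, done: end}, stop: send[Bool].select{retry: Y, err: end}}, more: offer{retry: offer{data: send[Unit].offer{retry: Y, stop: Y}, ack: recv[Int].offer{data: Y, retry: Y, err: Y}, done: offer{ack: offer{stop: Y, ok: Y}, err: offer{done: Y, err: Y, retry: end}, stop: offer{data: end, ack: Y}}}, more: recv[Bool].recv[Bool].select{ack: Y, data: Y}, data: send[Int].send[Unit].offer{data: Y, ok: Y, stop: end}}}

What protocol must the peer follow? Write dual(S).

recv[Bool] ↦ send[Bool]
  send[Unit] ↦ recv[Unit]
    μY ↦ μY  (binder kept)
      select{done,more} ↦ offer{done,more}  (select→offer)
        [done]
          recv[Bool] ↦ send[Bool]
            select{err,stop} ↦ offer{err,stop}  (select→offer)
              [err]
                recv[Int] ↦ send[Int]
                  select{ok,ack,done} ↦ offer{ok,ack,done}  (select→offer)
                    [ok]
                      end ↦ end
                    [ack]
                      Y ↦ Y
                    [done]
                      end ↦ end
              [stop]
                send[Bool] ↦ recv[Bool]
                  select{retry,err} ↦ offer{retry,err}  (select→offer)
                    [retry]
                      Y ↦ Y
                    [err]
                      end ↦ end
        [more]
          offer{retry,more,data} ↦ select{retry,more,data}  (offer→select)
            [retry]
              offer{data,ack,done} ↦ select{data,ack,done}  (offer→select)
                [data]
                  send[Unit] ↦ recv[Unit]
                    offer{retry,stop} ↦ select{retry,stop}  (offer→select)
                      [retry]
                        Y ↦ Y
                      [stop]
                        Y ↦ Y
                [ack]
                  recv[Int] ↦ send[Int]
                    offer{data,retry,err} ↦ select{data,retry,err}  (offer→select)
                      [data]
                        Y ↦ Y
                      [retry]
                        Y ↦ Y
                      [err]
                        Y ↦ Y
                [done]
                  offer{ack,err,stop} ↦ select{ack,err,stop}  (offer→select)
                    [ack]
                      offer{stop,ok} ↦ select{stop,ok}  (offer→select)
                        [stop]
                          Y ↦ Y
                        [ok]
                          Y ↦ Y
                    [err]
                      offer{done,err,retry} ↦ select{done,err,retry}  (offer→select)
                        [done]
                          Y ↦ Y
                        [err]
                          Y ↦ Y
                        [retry]
                          end ↦ end
                    [stop]
                      offer{data,ack} ↦ select{data,ack}  (offer→select)
                        [data]
                          end ↦ end
                        [ack]
                          Y ↦ Y
            [more]
              recv[Bool] ↦ send[Bool]
                recv[Bool] ↦ send[Bool]
                  select{ack,data} ↦ offer{ack,data}  (select→offer)
                    [ack]
                      Y ↦ Y
                    [data]
                      Y ↦ Y
            [data]
              send[Int] ↦ recv[Int]
                send[Unit] ↦ recv[Unit]
                  offer{data,ok,stop} ↦ select{data,ok,stop}  (offer→select)
                    [data]
                      Y ↦ Y
                    [ok]
                      Y ↦ Y
                    [stop]
                      end ↦ end

send[Bool].recv[Unit].μY.offer{done: send[Bool].offer{err: send[Int].offer{ok: end, ack: Y, done: end}, stop: recv[Bool].offer{retry: Y, err: end}}, more: select{retry: select{data: recv[Unit].select{retry: Y, stop: Y}, ack: send[Int].select{data: Y, retry: Y, err: Y}, done: select{ack: select{stop: Y, ok: Y}, err: select{done: Y, err: Y, retry: end}, stop: select{data: end, ack: Y}}}, more: send[Bool].send[Bool].offer{ack: Y, data: Y}, data: recv[Int].recv[Unit].select{data: Y, ok: Y, stop: end}}}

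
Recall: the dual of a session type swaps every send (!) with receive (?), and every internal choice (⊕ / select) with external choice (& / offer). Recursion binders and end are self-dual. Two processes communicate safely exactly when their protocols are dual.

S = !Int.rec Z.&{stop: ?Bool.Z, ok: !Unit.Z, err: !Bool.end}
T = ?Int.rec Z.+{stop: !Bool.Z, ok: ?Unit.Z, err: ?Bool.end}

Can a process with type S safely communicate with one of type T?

YES

!Int | ?Int  ✓
  rec Z | rec Z  ✓ (μ self-dual)
    &{stop,ok,err} | +{stop,ok,err}  ✓ same labels
      case stop:
        ?Bool | !Bool  ✓
          Z | Z  ✓
      case ok:
        !Unit | ?Unit  ✓
          Z | Z  ✓
      case err:
        !Bool | ?Bool  ✓
          end | end  ✓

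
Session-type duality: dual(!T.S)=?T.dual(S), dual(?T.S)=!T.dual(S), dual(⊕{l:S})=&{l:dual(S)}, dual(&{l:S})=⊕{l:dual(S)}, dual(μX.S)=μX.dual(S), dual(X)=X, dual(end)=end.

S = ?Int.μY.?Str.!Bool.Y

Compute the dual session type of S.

!Int.μY.!Str.?Bool.Y

?Int ↦ !Int
  μY ↦ μY  (μ self-dual)
    ?Str ↦ !Str
      !Bool ↦ ?Bool
        Y self-dual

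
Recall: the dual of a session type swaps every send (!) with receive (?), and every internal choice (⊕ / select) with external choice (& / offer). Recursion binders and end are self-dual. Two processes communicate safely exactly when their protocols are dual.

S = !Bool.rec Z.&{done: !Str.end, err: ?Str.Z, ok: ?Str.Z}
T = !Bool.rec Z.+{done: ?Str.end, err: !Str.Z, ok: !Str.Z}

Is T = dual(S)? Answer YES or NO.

NO

!Bool vs !Bool  ✗ same direction on both sides — not dual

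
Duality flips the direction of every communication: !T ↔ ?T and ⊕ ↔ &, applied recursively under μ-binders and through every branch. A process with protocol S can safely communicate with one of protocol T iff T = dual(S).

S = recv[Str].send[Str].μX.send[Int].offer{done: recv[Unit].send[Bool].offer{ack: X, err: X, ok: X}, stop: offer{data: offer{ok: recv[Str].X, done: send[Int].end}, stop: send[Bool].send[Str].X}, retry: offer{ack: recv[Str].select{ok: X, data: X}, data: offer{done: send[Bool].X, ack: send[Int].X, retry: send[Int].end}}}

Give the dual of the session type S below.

send[Str].recv[Str].μX.recv[Int].select{done: send[Unit].recv[Bool].select{ack: X, err: X, ok: X}, stop: select{data: select{ok: send[Str].X, done: recv[Int].end}, stop: recv[Bool].recv[Str].X}, retry: select{ack: send[Str].offer{ok: X, data: X}, data: select{done: recv[Bool].X, ack: recv[Int].X, retry: recv[Int].end}}}

recv[Str] ↦ send[Str]
  send[Str] ↦ recv[Str]
    μX ↦ μX  (binder kept)
      send[Int] ↦ recv[Int]
        offer{done,stop,retry} ↦ select{done,stop,retry}  (offer→select)
          [done]
            recv[Unit] ↦ send[Unit]
              send[Bool] ↦ recv[Bool]
                offer{ack,err,ok} ↦ select{ack,err,ok}  (offer→select)
                  [ack]
                    X self-dual
                  [err]
                    X self-dual
                  [ok]
                    X self-dual
          [stop]
            offer{data,stop} ↦ select{data,stop}  (offer→select)
              [data]
                offer{ok,done} ↦ select{ok,done}  (offer→select)
                  [ok]
                    recv[Str] ↦ send[Str]
                      X self-dual
                  [done]
                    send[Int] ↦ recv[Int]
                      end self-dual
              [stop]
                send[Bool] ↦ recv[Bool]
                  send[Str] ↦ recv[Str]
                    X self-dual
          [retry]
            offer{ack,data} ↦ select{ack,data}  (offer→select)
              [ack]
                recv[Str] ↦ send[Str]
                  select{ok,data} ↦ offer{ok,data}  (internal→external)
                    [ok]
                      X self-dual
                    [data]
                      X self-dual
              [data]
                offer{done,ack,retry} ↦ select{done,ack,retry}  (offer→select)
                  [done]
                    send[Bool] ↦ recv[Bool]
                      X self-dual
                  [ack]
                    send[Int] ↦ recv[Int]
                      X self-dual
                  [retry]
                    send[Int] ↦ recv[Int]
                      end self-dual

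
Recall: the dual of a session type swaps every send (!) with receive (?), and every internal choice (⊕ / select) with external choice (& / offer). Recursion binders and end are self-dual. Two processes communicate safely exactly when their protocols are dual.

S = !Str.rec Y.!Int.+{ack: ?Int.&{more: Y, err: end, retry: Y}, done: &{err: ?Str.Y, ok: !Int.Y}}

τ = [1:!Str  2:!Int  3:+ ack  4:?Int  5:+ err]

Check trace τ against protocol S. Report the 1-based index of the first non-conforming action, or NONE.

5

step 1: !Str  match  cont: rec Y.…
step 2: !Int  match  cont: +{ack: ?Int.&{more: rec Y.…, err: end, retry: rec Y.…}, done: &{err: ?Str.rec Y.…, ok: !Int.rec Y.…}}
step 3: + ack  match  cont: ?Int.&{more: rec Y.…, err: end, retry: rec Y.…}
step 4: ?Int  match  cont: &{more: rec Y.…, err: end, retry: rec Y.…}
step 5: got + err, protocol expects & more or & err or & retry  ✗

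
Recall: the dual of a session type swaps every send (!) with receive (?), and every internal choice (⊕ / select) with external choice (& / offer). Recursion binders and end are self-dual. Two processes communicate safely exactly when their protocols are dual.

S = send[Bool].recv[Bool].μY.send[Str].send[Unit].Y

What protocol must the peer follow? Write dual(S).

send[Bool] → recv[Bool]
  recv[Bool] → send[Bool]
    μY → μY  (binder kept)
      send[Str] → recv[Str]
        send[Unit] → recv[Unit]
          dual(Y) = Y

recv[Bool].send[Bool].μY.recv[Str].recv[Unit].Y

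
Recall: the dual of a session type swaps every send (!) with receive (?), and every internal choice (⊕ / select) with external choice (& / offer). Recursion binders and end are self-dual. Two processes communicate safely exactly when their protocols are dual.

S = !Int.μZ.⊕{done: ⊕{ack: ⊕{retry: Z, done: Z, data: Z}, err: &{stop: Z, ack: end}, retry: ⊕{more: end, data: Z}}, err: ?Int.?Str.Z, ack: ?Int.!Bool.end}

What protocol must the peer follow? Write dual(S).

!Int = ?Int
  μZ = μZ  (μ self-dual)
    ⊕{done,err,ack} = &{done,err,ack}  (select→offer)
      case done:
        ⊕{ack,err,retry} = &{ack,err,retry}  (select→offer)
          case ack:
            ⊕{retry,done,data} = &{retry,done,data}  (select→offer)
              case retry:
                Z self-dual
              case done:
                Z self-dual
              case data:
                Z self-dual
          case err:
            &{stop,ack} = ⊕{stop,ack}  (&→⊕)
              case stop:
                Z self-dual
              case ack:
                end self-dual
          case retry:
            ⊕{more,data} = &{more,data}  (select→offer)
              case more:
                end self-dual
              case data:
                Z self-dual
      case err:
        ?Int = !Int
          ?Str = !Str
            Z self-dual
      case ack:
        ?Int = !Int
          !Bool = ?Bool
            end self-dual

?Int.μZ.&{done: &{ack: &{retry: Z, done: Z, data: Z}, err: ⊕{stop: Z, ack: end}, retry: &{more: end, data: Z}}, err: !Int.!Str.Z, ack: !Int.?Bool.end}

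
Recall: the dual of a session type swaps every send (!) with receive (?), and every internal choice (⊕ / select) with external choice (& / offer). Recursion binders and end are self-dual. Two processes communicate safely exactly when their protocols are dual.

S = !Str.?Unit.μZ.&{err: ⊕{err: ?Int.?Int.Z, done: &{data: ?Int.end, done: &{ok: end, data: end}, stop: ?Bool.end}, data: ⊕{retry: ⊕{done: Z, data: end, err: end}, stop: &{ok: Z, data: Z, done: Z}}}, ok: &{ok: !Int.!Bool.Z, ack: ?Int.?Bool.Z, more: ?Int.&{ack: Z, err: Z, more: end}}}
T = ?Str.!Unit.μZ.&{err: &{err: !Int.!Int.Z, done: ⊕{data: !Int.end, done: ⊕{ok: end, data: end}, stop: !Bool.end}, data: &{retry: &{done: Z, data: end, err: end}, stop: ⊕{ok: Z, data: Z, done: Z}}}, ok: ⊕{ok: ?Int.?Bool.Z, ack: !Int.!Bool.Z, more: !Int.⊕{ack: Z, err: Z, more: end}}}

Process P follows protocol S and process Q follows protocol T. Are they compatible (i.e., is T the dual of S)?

!Str ‖ ?Str  ok
  ?Unit ‖ !Unit  ok
    μZ ‖ μZ  ok (binder kept)
      &{err,ok} ‖ &{err,ok}  ✗ choice polarity not flipped — not dual

NO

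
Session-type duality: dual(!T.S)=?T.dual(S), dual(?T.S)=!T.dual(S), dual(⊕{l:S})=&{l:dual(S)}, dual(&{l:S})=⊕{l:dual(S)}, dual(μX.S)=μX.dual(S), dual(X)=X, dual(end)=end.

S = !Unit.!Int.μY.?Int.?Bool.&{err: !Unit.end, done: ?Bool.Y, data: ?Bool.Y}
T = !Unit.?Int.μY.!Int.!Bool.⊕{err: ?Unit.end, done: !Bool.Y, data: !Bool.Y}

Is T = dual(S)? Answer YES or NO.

NO

!Unit | !Unit  ✗ same direction on both sides — not dual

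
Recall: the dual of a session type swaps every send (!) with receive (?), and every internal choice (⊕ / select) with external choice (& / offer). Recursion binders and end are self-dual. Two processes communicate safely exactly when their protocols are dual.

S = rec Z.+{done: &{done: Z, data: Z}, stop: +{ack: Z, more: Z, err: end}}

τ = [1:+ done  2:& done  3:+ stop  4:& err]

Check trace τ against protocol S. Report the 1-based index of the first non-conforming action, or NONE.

4

[1] + done  ok  cont: &{done: rec Z.…, data: rec Z.…}
[2] & done  ok  cont: rec Z.…
[3] + stop  ok  cont: +{ack: rec Z.…, more: rec Z.…, err: end}
[4] got & err, protocol expects + ack or + more or + err  ✗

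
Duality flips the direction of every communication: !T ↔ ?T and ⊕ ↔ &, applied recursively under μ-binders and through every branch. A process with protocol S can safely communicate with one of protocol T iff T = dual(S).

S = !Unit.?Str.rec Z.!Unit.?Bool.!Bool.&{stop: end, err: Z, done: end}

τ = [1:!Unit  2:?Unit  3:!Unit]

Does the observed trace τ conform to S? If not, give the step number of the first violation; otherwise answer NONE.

2

step 1: !Unit  match  cont: ?Str.rec Z.…
step 2: got ?Unit, protocol expects ?Str  ✗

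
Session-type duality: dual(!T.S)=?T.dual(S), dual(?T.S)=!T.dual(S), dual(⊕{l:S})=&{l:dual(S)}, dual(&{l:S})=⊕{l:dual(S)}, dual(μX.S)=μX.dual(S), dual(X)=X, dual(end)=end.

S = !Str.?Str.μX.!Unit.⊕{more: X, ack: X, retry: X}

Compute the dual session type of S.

!Str = ?Str
  ?Str = !Str
    μX = μX  (μ self-dual)
      !Unit = ?Unit
        ⊕{more,ack,retry} = &{more,ack,retry}  (⊕→&)
          [more]
            dual(X) = X
          [ack]
            dual(X) = X
          [retry]
            dual(X) = X

?Str.!Str.μX.?Unit.&{more: X, ack: X, retry: X}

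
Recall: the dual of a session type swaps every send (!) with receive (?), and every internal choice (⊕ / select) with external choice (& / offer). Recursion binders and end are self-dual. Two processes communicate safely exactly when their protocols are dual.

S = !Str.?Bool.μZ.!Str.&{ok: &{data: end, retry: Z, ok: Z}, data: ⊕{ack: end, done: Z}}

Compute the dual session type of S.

?Str.!Bool.μZ.?Str.⊕{ok: ⊕{data: end, retry: Z, ok: Z}, data: &{ack: end, done: Z}}

!Str → ?Str
  ?Bool → !Bool
    μZ → μZ  (μ self-dual)
      !Str → ?Str
        &{ok,data} → ⊕{ok,data}  (offer→select)
          [ok]
            &{data,retry,ok} → ⊕{data,retry,ok}  (offer→select)
              [data]
                dual(end) = end
              [retry]
                dual(Z) = Z
              [ok]
                dual(Z) = Z
          [data]
            ⊕{ack,done} → &{ack,done}  (⊕→&)
              [ack]
                dual(end) = end
              [done]
                dual(Z) = Z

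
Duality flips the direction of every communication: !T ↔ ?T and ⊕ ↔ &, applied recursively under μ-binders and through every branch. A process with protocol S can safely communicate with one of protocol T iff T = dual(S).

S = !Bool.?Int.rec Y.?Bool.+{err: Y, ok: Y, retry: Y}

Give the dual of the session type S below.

!Bool ↦ ?Bool
  ?Int ↦ !Int
    rec Y ↦ rec Y  (μ self-dual)
      ?Bool ↦ !Bool
        +{err,ok,retry} ↦ &{err,ok,retry}  (⊕→&)
          [err]
            Y self-dual
          [ok]
            Y self-dual
          [retry]
            Y self-dual

?Bool.!Int.rec Y.!Bool.&{err: Y, ok: Y, retry: Y}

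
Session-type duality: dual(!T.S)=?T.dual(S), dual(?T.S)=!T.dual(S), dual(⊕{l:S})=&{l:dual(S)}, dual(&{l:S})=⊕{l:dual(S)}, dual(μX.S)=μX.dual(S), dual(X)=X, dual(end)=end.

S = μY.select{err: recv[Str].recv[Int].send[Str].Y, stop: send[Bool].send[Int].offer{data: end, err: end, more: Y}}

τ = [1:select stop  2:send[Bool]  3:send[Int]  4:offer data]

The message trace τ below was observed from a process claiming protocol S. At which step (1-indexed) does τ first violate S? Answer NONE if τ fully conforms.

NONE

@1 select stop  ok  residual = send[Bool].send[Int].offer{data: end, err: end, more: μY.…}
@2 send[Bool]  ok  residual = send[Int].offer{data: end, err: end, more: μY.…}
@3 send[Int]  ok  residual = offer{data: end, err: end, more: μY.…}
@4 offer data  ok  residual = end
all 4 steps conform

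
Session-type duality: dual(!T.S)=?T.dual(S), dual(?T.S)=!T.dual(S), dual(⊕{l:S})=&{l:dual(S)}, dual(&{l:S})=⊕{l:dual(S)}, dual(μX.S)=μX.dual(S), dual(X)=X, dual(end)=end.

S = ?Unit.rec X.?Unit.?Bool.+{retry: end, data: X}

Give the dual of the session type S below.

?Unit → !Unit
  rec X → rec X  (binder kept)
    ?Unit → !Unit
      ?Bool → !Bool
        +{retry,data} → &{retry,data}  (select→offer)
          [retry]
            end self-dual
          [data]
            X self-dual

!Unit.rec X.!Unit.!Bool.&{retry: end, data: X}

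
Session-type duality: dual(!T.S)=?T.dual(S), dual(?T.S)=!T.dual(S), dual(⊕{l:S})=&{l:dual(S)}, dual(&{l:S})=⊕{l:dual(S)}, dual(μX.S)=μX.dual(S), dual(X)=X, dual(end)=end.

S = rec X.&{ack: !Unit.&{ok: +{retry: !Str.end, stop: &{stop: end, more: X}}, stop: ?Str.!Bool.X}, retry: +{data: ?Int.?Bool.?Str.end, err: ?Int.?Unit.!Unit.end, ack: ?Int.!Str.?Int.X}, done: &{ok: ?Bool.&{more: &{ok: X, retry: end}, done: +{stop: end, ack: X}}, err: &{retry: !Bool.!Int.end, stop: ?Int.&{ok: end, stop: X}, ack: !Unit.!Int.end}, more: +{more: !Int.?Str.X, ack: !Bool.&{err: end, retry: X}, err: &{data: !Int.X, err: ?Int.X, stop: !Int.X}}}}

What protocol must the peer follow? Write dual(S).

rec X = rec X  (rec unchanged)
  &{ack,retry,done} = +{ack,retry,done}  (offer→select)
    case ack:
      !Unit = ?Unit
        &{ok,stop} = +{ok,stop}  (offer→select)
          case ok:
            +{retry,stop} = &{retry,stop}  (internal→external)
              case retry:
                !Str = ?Str
                  dual(end) = end
              case stop:
                &{stop,more} = +{stop,more}  (offer→select)
                  case stop:
                    dual(end) = end
                  case more:
                    dual(X) = X
          case stop:
            ?Str = !Str
              !Bool = ?Bool
                dual(X) = X
    case retry:
      +{data,err,ack} = &{data,err,ack}  (internal→external)
        case data:
          ?Int = !Int
            ?Bool = !Bool
              ?Str = !Str
                dual(end) = end
        case err:
          ?Int = !Int
            ?Unit = !Unit
              !Unit = ?Unit
                dual(end) = end
        case ack:
          ?Int = !Int
            !Str = ?Str
              ?Int = !Int
                dual(X) = X
    case done:
      &{ok,err,more} = +{ok,err,more}  (offer→select)
        case ok:
          ?Bool = !Bool
            &{more,done} = +{more,done}  (offer→select)
              case more:
                &{ok,retry} = +{ok,retry}  (offer→select)
                  case ok:
                    dual(X) = X
                  case retry:
                    dual(end) = end
              case done:
                +{stop,ack} = &{stop,ack}  (internal→external)
                  case stop:
                    dual(end) = end
                  case ack:
                    dual(X) = X
        case err:
          &{retry,stop,ack} = +{retry,stop,ack}  (offer→select)
            case retry:
              !Bool = ?Bool
                !Int = ?Int
                  dual(end) = end
            case stop:
              ?Int = !Int
                &{ok,stop} = +{ok,stop}  (offer→select)
                  case ok:
                    dual(end) = end
                  case stop:
                    dual(X) = X
            case ack:
              !Unit = ?Unit
                !Int = ?Int
                  dual(end) = end
        case more:
          +{more,ack,err} = &{more,ack,err}  (internal→external)
            case more:
              !Int = ?Int
                ?Str = !Str
                  dual(X) = X
            case ack:
              !Bool = ?Bool
                &{err,retry} = +{err,retry}  (offer→select)
                  case err:
                    dual(end) = end
                  case retry:
                    dual(X) = X
            case err:
              &{data,err,stop} = +{data,err,stop}  (offer→select)
                case data:
                  !Int = ?Int
                    dual(X) = X
                case err:
                  ?Int = !Int
                    dual(X) = X
                case stop:
                  !Int = ?Int
                    dual(X) = X

rec X.+{ack: ?Unit.+{ok: &{retry: ?Str.end, stop: +{stop: end, more: X}}, stop: !Str.?Bool.X}, retry: &{data: !Int.!Bool.!Str.end, err: !Int.!Unit.?Unit.end, ack: !Int.?Str.!Int.X}, done: +{ok: !Bool.+{more: +{ok: X, retry: end}, done: &{stop: end, ack: X}}, err: +{retry: ?Bool.?Int.end, stop: !Int.+{ok: end, stop: X}, ack: ?Unit.?Int.end}, more: &{more: ?Int.!Str.X, ack: ?Bool.+{err: end, retry: X}, err: +{data: ?Int.X, err: !Int.X, stop: ?Int.X}}}}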